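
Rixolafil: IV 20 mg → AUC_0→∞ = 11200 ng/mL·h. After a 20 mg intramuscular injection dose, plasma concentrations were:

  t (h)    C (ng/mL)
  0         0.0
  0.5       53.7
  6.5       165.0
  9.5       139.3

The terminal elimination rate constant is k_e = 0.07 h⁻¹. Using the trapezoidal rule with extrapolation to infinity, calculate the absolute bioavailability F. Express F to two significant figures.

F = 0.28

Trapezoidal AUC_0→9.5 (intramuscular injection):
  [0→0.5]: (0.0+53.7)/2 × 0.5 = 13.425
  [0.5→6.5]: (53.7+165.0)/2 × 6 = 656.1
  [6.5→9.5]: (165.0+139.3)/2 × 3 = 456.45
  Sum = 1125.975 ng/mL·h
Tail: C_last/k_e = 139.3/0.07 = 1990.000
AUC_0→∞ (intramuscular injection) = 1125.975 + 1990.000 = 3115.975 ng/mL·h
F = (AUC_ev/D_ev)/(AUC_iv/D_iv) = (3115.975/20)/(11200/20) = 155.79875/560 = 0.2782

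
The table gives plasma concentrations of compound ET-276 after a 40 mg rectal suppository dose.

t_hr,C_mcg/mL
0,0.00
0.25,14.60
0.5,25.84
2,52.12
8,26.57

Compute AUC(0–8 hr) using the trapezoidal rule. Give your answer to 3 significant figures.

AUC = 301 mcg/mL·hr

Trapezoidal AUC_0→8:
  [0→0.25]: (0.00+14.60)/2 × 0.25 = 1.825
  [0.25→0.5]: (14.60+25.84)/2 × 0.25 = 5.055
  [0.5→2]: (25.84+52.12)/2 × 1.5 = 58.47
  [2→8]: (52.12+26.57)/2 × 6 = 236.07
  Sum = 301.42 mcg/mL·hr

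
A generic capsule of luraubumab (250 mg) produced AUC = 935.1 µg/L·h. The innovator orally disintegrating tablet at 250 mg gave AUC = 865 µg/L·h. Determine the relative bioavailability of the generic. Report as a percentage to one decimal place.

F_rel = (AUC_test/D_test) / (AUC_ref/D_ref)
      = (935.1/250) / (865/250)
      = 3.7404 / 3.46 = 1.0810 = 108.10%

F_rel = 108.1%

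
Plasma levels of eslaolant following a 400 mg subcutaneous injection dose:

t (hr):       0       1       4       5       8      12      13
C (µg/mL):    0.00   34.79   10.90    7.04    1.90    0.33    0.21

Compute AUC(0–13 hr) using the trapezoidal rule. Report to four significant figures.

AUC = 113.0 µg/mL·hr

Trapezoidal AUC_0→13:
  [0→1]: (0.00+34.79)/2 × 1 = 17.395
  [1→4]: (34.79+10.90)/2 × 3 = 68.535
  [4→5]: (10.90+7.04)/2 × 1 = 8.97
  [5→8]: (7.04+1.90)/2 × 3 = 13.41
  [8→12]: (1.90+0.33)/2 × 4 = 4.46
  [12→13]: (0.33+0.21)/2 × 1 = 0.27
  Sum = 113.04 µg/mL·hr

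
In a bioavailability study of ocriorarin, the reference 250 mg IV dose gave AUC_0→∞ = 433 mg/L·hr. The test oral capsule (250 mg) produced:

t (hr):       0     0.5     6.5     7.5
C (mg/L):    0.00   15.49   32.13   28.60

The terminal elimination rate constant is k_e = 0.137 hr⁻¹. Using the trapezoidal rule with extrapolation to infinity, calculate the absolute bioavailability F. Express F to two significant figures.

Trapezoidal AUC_0→7.5 (oral capsule):
  [0→0.5]: (0.00+15.49)/2 × 0.5 = 3.8725
  [0.5→6.5]: (15.49+32.13)/2 × 6 = 142.86
  [6.5→7.5]: (32.13+28.60)/2 × 1 = 30.365
  Sum = 177.0975 mg/L·hr
Tail: C_last/k_e = 28.60/0.137 = 208.759
AUC_0→∞ (oral capsule) = 177.0975 + 208.759 = 385.8565 mg/L·hr
F = (AUC_ev/D_ev)/(AUC_iv/D_iv) = (385.8565/250)/(433/250) = 1.543426/1.732 = 0.8911

F = 0.89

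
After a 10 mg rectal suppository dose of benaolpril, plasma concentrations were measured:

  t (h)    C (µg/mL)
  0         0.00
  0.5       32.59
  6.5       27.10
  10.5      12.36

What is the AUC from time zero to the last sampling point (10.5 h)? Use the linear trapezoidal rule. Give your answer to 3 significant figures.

Trapezoidal AUC_0→10.5:
  [0→0.5]: (0.00+32.59)/2 × 0.5 = 8.1475
  [0.5→6.5]: (32.59+27.10)/2 × 6 = 179.07
  [6.5→10.5]: (27.10+12.36)/2 × 4 = 78.92
  Sum = 266.1375 µg/mL·h

AUC = 266 µg/mL·h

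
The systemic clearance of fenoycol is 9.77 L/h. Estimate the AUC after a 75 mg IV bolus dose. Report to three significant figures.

AUC_0→∞ = Dose_iv / CL
        = 75 / 9.77 = 7.67656 mg/L·h

AUC = 7.68 mg/L·h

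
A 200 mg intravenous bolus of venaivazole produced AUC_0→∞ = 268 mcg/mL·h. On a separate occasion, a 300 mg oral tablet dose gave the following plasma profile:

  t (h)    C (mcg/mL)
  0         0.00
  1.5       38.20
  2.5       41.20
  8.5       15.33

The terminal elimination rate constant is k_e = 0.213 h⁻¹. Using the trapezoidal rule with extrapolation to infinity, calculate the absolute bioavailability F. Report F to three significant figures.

Trapezoidal AUC_0→8.5 (oral tablet):
  [0→1.5]: (0.00+38.20)/2 × 1.5 = 28.65
  [1.5→2.5]: (38.20+41.20)/2 × 1 = 39.7
  [2.5→8.5]: (41.20+15.33)/2 × 6 = 169.59
  Sum = 237.94 mcg/mL·h
Tail: C_last/k_e = 15.33/0.213 = 71.972
AUC_0→∞ (oral tablet) = 237.94 + 71.972 = 309.912 mcg/mL·h
F = (AUC_ev/D_ev)/(AUC_iv/D_iv) = (309.912/300)/(268/200) = 1.03304/1.34 = 0.7709

F = 0.771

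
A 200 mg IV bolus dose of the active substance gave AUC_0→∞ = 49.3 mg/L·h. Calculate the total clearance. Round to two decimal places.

CL = 4.06 L/h

CL = Dose_iv / AUC_0→∞
   = 200 / 49.3 = 4.0568 L/h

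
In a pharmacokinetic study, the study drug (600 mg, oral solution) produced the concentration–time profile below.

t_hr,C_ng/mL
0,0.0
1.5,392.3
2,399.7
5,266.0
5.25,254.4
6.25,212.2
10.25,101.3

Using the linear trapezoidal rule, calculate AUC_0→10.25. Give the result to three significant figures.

AUC = 2420 ng/mL·hr

Trapezoidal AUC_0→10.25:
  [0→1.5]: (0.0+392.3)/2 × 1.5 = 294.225
  [1.5→2]: (392.3+399.7)/2 × 0.5 = 198.0
  [2→5]: (399.7+266.0)/2 × 3 = 998.55
  [5→5.25]: (266.0+254.4)/2 × 0.25 = 65.05
  [5.25→6.25]: (254.4+212.2)/2 × 1 = 233.3
  [6.25→10.25]: (212.2+101.3)/2 × 4 = 627.0
  Sum = 2416.125 ng/mL·hr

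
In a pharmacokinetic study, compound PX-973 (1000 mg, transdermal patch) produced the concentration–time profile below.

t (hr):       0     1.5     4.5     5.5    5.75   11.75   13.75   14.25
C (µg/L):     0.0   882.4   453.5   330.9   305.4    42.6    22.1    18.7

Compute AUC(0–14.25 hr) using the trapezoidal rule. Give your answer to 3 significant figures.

Trapezoidal AUC_0→14.25:
  [0→1.5]: (0.0+882.4)/2 × 1.5 = 661.8
  [1.5→4.5]: (882.4+453.5)/2 × 3 = 2003.85
  [4.5→5.5]: (453.5+330.9)/2 × 1 = 392.2
  [5.5→5.75]: (330.9+305.4)/2 × 0.25 = 79.5375
  [5.75→11.75]: (305.4+42.6)/2 × 6 = 1044.0
  [11.75→13.75]: (42.6+22.1)/2 × 2 = 64.7
  [13.75→14.25]: (22.1+18.7)/2 × 0.5 = 10.2
  Sum = 4256.2875 µg/L·hr

AUC = 4260 µg/L·hr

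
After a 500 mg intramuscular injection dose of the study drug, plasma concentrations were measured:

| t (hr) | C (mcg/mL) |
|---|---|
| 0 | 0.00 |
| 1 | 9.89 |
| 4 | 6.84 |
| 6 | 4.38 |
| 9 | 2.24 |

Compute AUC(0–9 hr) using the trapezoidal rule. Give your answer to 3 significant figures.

AUC = 51.2 mcg/mL·hr

Trapezoidal AUC_0→9:
  [0→1]: (0.00+9.89)/2 × 1 = 4.945
  [1→4]: (9.89+6.84)/2 × 3 = 25.095
  [4→6]: (6.84+4.38)/2 × 2 = 11.22
  [6→9]: (4.38+2.24)/2 × 3 = 9.93
  Sum = 51.19 mcg/mL·hr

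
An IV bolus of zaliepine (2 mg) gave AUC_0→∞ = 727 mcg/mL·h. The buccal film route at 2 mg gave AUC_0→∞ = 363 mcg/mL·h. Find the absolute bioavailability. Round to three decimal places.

F = (AUC_ev / D_ev) / (AUC_iv / D_iv)
  = (363/2) / (727/2)
  = 181.5 / 363.5 = 0.4993

F = 0.499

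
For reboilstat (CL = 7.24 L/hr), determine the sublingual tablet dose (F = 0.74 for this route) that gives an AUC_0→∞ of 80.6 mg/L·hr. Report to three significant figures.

Dose = CL × AUC_0→∞ / F
     = 7.24 × 80.6 / 0.74 = 788.573 mg

Dose = 789 mg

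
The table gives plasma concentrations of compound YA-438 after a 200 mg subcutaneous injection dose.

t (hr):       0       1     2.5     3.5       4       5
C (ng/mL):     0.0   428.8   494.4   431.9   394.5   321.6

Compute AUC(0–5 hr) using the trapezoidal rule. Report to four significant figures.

Trapezoidal AUC_0→5:
  [0→1]: (0.0+428.8)/2 × 1 = 214.4
  [1→2.5]: (428.8+494.4)/2 × 1.5 = 692.4
  [2.5→3.5]: (494.4+431.9)/2 × 1 = 463.15
  [3.5→4]: (431.9+394.5)/2 × 0.5 = 206.6
  [4→5]: (394.5+321.6)/2 × 1 = 358.05
  Sum = 1934.6 ng/mL·hr

AUC = 1935 ng/mL·hr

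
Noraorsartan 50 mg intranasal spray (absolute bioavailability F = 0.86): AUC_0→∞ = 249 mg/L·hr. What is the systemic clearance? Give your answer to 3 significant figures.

CL = 0.173 L/hr

CL = F × Dose / AUC_0→∞
   = 0.86 × 50 / 249 = 0.172691 L/hr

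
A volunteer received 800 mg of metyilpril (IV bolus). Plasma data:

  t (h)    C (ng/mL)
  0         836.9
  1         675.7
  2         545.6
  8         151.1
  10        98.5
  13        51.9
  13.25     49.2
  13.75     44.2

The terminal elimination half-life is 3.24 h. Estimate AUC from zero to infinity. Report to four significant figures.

Trapezoidal AUC_0→13.75:
  [0→1]: (836.9+675.7)/2 × 1 = 756.3
  [1→2]: (675.7+545.6)/2 × 1 = 610.65
  [2→8]: (545.6+151.1)/2 × 6 = 2090.1
  [8→10]: (151.1+98.5)/2 × 2 = 249.6
  [10→13]: (98.5+51.9)/2 × 3 = 225.6
  [13→13.25]: (51.9+49.2)/2 × 0.25 = 12.6375
  [13.25→13.75]: (49.2+44.2)/2 × 0.5 = 23.35
  Sum = 3968.2375 ng/mL·h
k_e = ln2 / t½ = 0.693147 / 3.24 = 0.2139 h^-1
Extrapolated tail: C_last / k_e = 44.2 / 0.2139 = 206.639
AUC_0→∞ = 3968.2375 + 206.639 = 4174.8765 ng/mL·h

AUC = 4175 ng/mL·h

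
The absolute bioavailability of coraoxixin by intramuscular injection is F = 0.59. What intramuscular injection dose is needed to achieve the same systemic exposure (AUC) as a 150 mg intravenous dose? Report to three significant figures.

For equal systemic exposure: F × D_ev = D_iv
D_ev = D_iv / F = 150 / 0.59 = 254.237 mg

D_intramuscular = 254 mg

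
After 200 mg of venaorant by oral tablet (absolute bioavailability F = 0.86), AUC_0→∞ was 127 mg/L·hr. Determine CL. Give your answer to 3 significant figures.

CL = 1.35 L/hr

CL = F × Dose / AUC_0→∞
   = 0.86 × 200 / 127 = 1.35433 L/hr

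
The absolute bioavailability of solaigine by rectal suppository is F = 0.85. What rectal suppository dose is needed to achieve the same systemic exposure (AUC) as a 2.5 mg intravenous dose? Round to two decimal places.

For equal systemic exposure: F × D_ev = D_iv
D_ev = D_iv / F = 2.5 / 0.85 = 2.94118 mg

D_rectal = 2.94 mg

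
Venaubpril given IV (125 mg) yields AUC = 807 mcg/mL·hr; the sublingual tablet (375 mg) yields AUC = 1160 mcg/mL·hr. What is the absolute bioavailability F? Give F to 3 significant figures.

F = (AUC_ev / D_ev) / (AUC_iv / D_iv)
  = (1160/375) / (807/125)
  = 3.09333 / 6.456 = 0.4791

F = 0.479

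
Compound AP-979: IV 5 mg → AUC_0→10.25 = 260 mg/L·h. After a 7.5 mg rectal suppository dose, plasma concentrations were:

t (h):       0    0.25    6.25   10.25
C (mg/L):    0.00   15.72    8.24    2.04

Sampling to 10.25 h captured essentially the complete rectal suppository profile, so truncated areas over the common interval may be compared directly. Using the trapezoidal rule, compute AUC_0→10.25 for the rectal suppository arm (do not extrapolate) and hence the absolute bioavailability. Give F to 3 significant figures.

Trapezoidal AUC_0→10.25 (rectal suppository):
  [0→0.25]: (0.00+15.72)/2 × 0.25 = 1.965
  [0.25→6.25]: (15.72+8.24)/2 × 6 = 71.88
  [6.25→10.25]: (8.24+2.04)/2 × 4 = 20.56
  Sum = 94.405 mg/L·h
F = (AUC_ev/D_ev)/(AUC_iv/D_iv) = (94.405/7.5)/(260/5) = 12.5873/52 = 0.2421

F = 0.242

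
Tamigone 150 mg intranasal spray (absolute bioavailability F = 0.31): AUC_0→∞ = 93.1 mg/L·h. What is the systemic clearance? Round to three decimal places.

CL = F × Dose / AUC_0→∞
   = 0.31 × 150 / 93.1 = 0.499463 L/h

CL = 0.499 L/h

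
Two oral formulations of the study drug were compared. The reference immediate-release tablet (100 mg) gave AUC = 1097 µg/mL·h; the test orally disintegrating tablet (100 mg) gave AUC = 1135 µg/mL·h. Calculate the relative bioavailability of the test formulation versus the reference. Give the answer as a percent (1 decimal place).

F_rel = (AUC_test/D_test) / (AUC_ref/D_ref)
      = (1135/100) / (1097/100)
      = 11.35 / 10.97 = 1.0346 = 103.46%

F_rel = 103.5%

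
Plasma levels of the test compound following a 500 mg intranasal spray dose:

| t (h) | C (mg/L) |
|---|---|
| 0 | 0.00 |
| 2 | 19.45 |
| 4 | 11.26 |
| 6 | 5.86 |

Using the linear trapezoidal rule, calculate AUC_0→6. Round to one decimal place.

AUC = 67.3 mg/L·h

Trapezoidal AUC_0→6:
  [0→2]: (0.00+19.45)/2 × 2 = 19.45
  [2→4]: (19.45+11.26)/2 × 2 = 30.71
  [4→6]: (11.26+5.86)/2 × 2 = 17.12
  Sum = 67.28 mg/L·h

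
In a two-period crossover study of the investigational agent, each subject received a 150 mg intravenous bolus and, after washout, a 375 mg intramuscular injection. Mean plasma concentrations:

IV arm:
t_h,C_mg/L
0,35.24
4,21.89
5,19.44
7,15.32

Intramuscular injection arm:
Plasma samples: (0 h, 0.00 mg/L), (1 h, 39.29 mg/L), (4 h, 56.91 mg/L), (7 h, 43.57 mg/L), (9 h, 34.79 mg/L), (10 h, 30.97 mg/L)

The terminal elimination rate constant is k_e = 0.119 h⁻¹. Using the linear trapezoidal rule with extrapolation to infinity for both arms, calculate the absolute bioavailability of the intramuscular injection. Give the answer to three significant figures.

F = 0.920

Trapezoidal AUC_0→7 (IV):
  [0→4]: (35.24+21.89)/2 × 4 = 114.26
  [4→5]: (21.89+19.44)/2 × 1 = 20.665
  [5→7]: (19.44+15.32)/2 × 2 = 34.76
  Sum = 169.685 mg/L·h
IV tail: 15.32/0.119 = 128.739; AUC_iv,0→∞ = 169.685 + 128.739 = 298.424 mg/L·h
Trapezoidal AUC_0→10 (intramuscular injection):
  [0→1]: (0.00+39.29)/2 × 1 = 19.645
  [1→4]: (39.29+56.91)/2 × 3 = 144.3
  [4→7]: (56.91+43.57)/2 × 3 = 150.72
  [7→9]: (43.57+34.79)/2 × 2 = 78.36
  [9→10]: (34.79+30.97)/2 × 1 = 32.88
  Sum = 425.905 mg/L·h
intramuscular injection tail: 30.97/0.119 = 260.252; AUC_ev,0→∞ = 425.905 + 260.252 = 686.157 mg/L·h
F = (AUC_ev/D_ev)/(AUC_iv/D_iv) = (686.157/375)/(298.424/150) = 1.829752/1.98949 = 0.9197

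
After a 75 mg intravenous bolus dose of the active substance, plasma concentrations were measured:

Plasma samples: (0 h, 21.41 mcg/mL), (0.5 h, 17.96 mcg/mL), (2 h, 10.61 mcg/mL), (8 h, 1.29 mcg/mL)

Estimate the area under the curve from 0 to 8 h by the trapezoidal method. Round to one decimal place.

Trapezoidal AUC_0→8:
  [0→0.5]: (21.41+17.96)/2 × 0.5 = 9.8425
  [0.5→2]: (17.96+10.61)/2 × 1.5 = 21.4275
  [2→8]: (10.61+1.29)/2 × 6 = 35.7
  Sum = 66.97 mcg/mL·h

AUC = 67.0 mcg/mL·h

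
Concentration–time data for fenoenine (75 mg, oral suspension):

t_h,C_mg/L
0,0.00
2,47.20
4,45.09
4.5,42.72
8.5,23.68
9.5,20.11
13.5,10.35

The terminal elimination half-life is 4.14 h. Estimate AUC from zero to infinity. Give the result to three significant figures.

AUC = 439 mg/L·h

Trapezoidal AUC_0→13.5:
  [0→2]: (0.00+47.20)/2 × 2 = 47.2
  [2→4]: (47.20+45.09)/2 × 2 = 92.29
  [4→4.5]: (45.09+42.72)/2 × 0.5 = 21.9525
  [4.5→8.5]: (42.72+23.68)/2 × 4 = 132.8
  [8.5→9.5]: (23.68+20.11)/2 × 1 = 21.895
  [9.5→13.5]: (20.11+10.35)/2 × 4 = 60.92
  Sum = 377.0575 mg/L·h
k_e = ln2 / t½ = 0.693147 / 4.14 = 0.1674 h^-1
Extrapolated tail: C_last / k_e = 10.35 / 0.1674 = 61.828
AUC_0→∞ = 377.0575 + 61.828 = 438.8855 mg/L·h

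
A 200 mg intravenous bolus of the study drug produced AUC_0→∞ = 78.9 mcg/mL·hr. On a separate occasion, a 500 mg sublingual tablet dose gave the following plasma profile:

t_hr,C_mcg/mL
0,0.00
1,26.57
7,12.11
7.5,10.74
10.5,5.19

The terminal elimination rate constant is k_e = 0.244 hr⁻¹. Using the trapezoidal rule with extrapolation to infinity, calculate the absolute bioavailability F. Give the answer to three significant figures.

Trapezoidal AUC_0→10.5 (sublingual tablet):
  [0→1]: (0.00+26.57)/2 × 1 = 13.285
  [1→7]: (26.57+12.11)/2 × 6 = 116.04
  [7→7.5]: (12.11+10.74)/2 × 0.5 = 5.7125
  [7.5→10.5]: (10.74+5.19)/2 × 3 = 23.895
  Sum = 158.9325 mcg/mL·hr
Tail: C_last/k_e = 5.19/0.244 = 21.270
AUC_0→∞ (sublingual tablet) = 158.9325 + 21.270 = 180.2025 mcg/mL·hr
F = (AUC_ev/D_ev)/(AUC_iv/D_iv) = (180.2025/500)/(78.9/200) = 0.360405/0.3945 = 0.9136

F = 0.914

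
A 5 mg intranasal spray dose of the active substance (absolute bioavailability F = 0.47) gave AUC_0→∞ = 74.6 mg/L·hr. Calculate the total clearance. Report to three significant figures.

CL = F × Dose / AUC_0→∞
   = 0.47 × 5 / 74.6 = 0.0315013 L/hr

CL = 0.0315 L/hr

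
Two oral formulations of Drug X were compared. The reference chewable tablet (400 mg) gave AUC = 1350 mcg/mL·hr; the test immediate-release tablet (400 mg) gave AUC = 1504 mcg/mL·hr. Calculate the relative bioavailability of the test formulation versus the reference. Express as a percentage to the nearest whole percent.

F_rel = (AUC_test/D_test) / (AUC_ref/D_ref)
      = (1504/400) / (1350/400)
      = 3.76 / 3.375 = 1.1141 = 111.41%

F_rel = 111%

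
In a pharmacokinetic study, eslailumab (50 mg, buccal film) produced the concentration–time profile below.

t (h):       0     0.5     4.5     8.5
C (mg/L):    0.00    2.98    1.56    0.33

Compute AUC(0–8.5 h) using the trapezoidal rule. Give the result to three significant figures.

AUC = 13.6 mg/L·h

Trapezoidal AUC_0→8.5:
  [0→0.5]: (0.00+2.98)/2 × 0.5 = 0.745
  [0.5→4.5]: (2.98+1.56)/2 × 4 = 9.08
  [4.5→8.5]: (1.56+0.33)/2 × 4 = 3.78
  Sum = 13.605 mg/L·h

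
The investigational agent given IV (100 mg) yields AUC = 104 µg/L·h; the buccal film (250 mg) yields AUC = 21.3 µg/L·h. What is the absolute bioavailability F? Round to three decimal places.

F = (AUC_ev / D_ev) / (AUC_iv / D_iv)
  = (21.3/250) / (104/100)
  = 0.0852 / 1.04 = 0.0819

F = 0.082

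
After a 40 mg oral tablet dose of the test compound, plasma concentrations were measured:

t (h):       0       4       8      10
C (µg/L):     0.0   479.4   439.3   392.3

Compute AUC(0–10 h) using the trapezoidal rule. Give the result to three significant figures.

AUC = 3630 µg/L·h

Trapezoidal AUC_0→10:
  [0→4]: (0.0+479.4)/2 × 4 = 958.8
  [4→8]: (479.4+439.3)/2 × 4 = 1837.4
  [8→10]: (439.3+392.3)/2 × 2 = 831.6
  Sum = 3627.8 µg/L·h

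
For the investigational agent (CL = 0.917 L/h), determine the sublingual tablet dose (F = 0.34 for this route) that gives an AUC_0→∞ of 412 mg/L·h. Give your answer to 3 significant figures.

Dose = 1110 mg

Dose = CL × AUC_0→∞ / F
     = 0.917 × 412 / 0.34 = 1111.19 mg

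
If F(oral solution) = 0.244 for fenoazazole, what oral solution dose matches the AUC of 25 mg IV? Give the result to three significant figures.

For equal systemic exposure: F × D_ev = D_iv
D_ev = D_iv / F = 25 / 0.244 = 102.459 mg

D_oral = 102 mg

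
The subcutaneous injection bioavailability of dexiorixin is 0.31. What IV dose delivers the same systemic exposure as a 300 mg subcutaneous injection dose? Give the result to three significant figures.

D_iv = 93.0 mg

Systemic exposure from an extravascular dose = F × D_ev, so the equivalent IV dose is F × D_ev.
D_iv = F × D_ev = 0.31 × 300 = 93 mg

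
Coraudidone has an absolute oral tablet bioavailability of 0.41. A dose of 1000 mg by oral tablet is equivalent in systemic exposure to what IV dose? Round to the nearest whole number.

Systemic exposure from an extravascular dose = F × D_ev, so the equivalent IV dose is F × D_ev.
D_iv = F × D_ev = 0.41 × 1000 = 410 mg

D_iv = 410 mg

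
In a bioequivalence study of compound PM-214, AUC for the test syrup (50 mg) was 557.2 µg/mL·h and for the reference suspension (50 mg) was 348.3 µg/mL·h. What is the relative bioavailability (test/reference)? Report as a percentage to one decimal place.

F_rel = (AUC_test/D_test) / (AUC_ref/D_ref)
      = (557.2/50) / (348.3/50)
      = 11.144 / 6.966 = 1.5998 = 159.98%

F_rel = 160.0%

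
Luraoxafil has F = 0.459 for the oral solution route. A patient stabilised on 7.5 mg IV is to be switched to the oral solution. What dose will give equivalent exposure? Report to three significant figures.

For equal systemic exposure: F × D_ev = D_iv
D_ev = D_iv / F = 7.5 / 0.459 = 16.3399 mg

D_oral = 16.3 mg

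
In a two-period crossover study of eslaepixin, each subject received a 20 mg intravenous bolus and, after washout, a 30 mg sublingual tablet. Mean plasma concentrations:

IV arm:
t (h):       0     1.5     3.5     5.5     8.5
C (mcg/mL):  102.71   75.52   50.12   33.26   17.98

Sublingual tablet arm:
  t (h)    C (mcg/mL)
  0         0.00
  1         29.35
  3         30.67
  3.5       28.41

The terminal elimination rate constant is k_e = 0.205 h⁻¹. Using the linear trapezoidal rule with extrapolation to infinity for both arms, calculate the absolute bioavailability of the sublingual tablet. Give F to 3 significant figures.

F = 0.300

Trapezoidal AUC_0→8.5 (IV):
  [0→1.5]: (102.71+75.52)/2 × 1.5 = 133.6725
  [1.5→3.5]: (75.52+50.12)/2 × 2 = 125.64
  [3.5→5.5]: (50.12+33.26)/2 × 2 = 83.38
  [5.5→8.5]: (33.26+17.98)/2 × 3 = 76.86
  Sum = 419.5525 mcg/mL·h
IV tail: 17.98/0.205 = 87.707; AUC_iv,0→∞ = 419.5525 + 87.707 = 507.2595 mcg/mL·h
Trapezoidal AUC_0→3.5 (sublingual tablet):
  [0→1]: (0.00+29.35)/2 × 1 = 14.675
  [1→3]: (29.35+30.67)/2 × 2 = 60.02
  [3→3.5]: (30.67+28.41)/2 × 0.5 = 14.77
  Sum = 89.465 mcg/mL·h
sublingual tablet tail: 28.41/0.205 = 138.585; AUC_ev,0→∞ = 89.465 + 138.585 = 228.05 mcg/mL·h
F = (AUC_ev/D_ev)/(AUC_iv/D_iv) = (228.05/30)/(507.2595/20) = 7.60167/25.362975 = 0.2997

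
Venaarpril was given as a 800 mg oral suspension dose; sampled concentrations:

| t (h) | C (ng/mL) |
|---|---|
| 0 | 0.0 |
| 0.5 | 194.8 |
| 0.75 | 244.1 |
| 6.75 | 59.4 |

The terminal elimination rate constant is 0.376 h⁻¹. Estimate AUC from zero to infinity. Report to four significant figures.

Trapezoidal AUC_0→6.75:
  [0→0.5]: (0.0+194.8)/2 × 0.5 = 48.7
  [0.5→0.75]: (194.8+244.1)/2 × 0.25 = 54.8625
  [0.75→6.75]: (244.1+59.4)/2 × 6 = 910.5
  Sum = 1014.0625 ng/mL·h
Extrapolated tail: C_last / k_e = 59.4 / 0.376 = 157.979
AUC_0→∞ = 1014.0625 + 157.979 = 1172.0415 ng/mL·h

AUC = 1172 ng/mL·h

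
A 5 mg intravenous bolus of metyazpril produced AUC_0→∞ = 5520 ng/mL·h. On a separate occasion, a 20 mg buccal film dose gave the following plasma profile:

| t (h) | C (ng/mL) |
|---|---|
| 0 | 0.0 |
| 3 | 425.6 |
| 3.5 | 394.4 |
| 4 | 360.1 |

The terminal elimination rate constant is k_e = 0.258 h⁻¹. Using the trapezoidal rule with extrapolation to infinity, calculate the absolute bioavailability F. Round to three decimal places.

Trapezoidal AUC_0→4 (buccal film):
  [0→3]: (0.0+425.6)/2 × 3 = 638.4
  [3→3.5]: (425.6+394.4)/2 × 0.5 = 205.0
  [3.5→4]: (394.4+360.1)/2 × 0.5 = 188.625
  Sum = 1032.025 ng/mL·h
Tail: C_last/k_e = 360.1/0.258 = 1395.736
AUC_0→∞ (buccal film) = 1032.025 + 1395.736 = 2427.761 ng/mL·h
F = (AUC_ev/D_ev)/(AUC_iv/D_iv) = (2427.761/20)/(5520/5) = 121.38805/1104 = 0.1100

F = 0.110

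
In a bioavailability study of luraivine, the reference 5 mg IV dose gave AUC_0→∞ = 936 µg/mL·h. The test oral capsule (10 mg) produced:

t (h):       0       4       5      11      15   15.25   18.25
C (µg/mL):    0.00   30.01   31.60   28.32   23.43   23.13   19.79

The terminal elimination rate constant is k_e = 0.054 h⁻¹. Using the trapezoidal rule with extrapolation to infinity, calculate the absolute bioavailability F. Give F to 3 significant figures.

F = 0.433

Trapezoidal AUC_0→18.25 (oral capsule):
  [0→4]: (0.00+30.01)/2 × 4 = 60.02
  [4→5]: (30.01+31.60)/2 × 1 = 30.805
  [5→11]: (31.60+28.32)/2 × 6 = 179.76
  [11→15]: (28.32+23.43)/2 × 4 = 103.5
  [15→15.25]: (23.43+23.13)/2 × 0.25 = 5.82
  [15.25→18.25]: (23.13+19.79)/2 × 3 = 64.38
  Sum = 444.285 µg/mL·h
Tail: C_last/k_e = 19.79/0.054 = 366.481
AUC_0→∞ (oral capsule) = 444.285 + 366.481 = 810.766 µg/mL·h
F = (AUC_ev/D_ev)/(AUC_iv/D_iv) = (810.766/10)/(936/5) = 81.0766/187.2 = 0.4331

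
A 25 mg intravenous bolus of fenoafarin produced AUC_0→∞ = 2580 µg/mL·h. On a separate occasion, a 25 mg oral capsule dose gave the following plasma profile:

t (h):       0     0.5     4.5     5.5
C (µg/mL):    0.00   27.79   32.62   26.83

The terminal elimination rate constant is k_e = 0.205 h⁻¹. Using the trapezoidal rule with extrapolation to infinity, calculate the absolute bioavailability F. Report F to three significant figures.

Trapezoidal AUC_0→5.5 (oral capsule):
  [0→0.5]: (0.00+27.79)/2 × 0.5 = 6.9475
  [0.5→4.5]: (27.79+32.62)/2 × 4 = 120.82
  [4.5→5.5]: (32.62+26.83)/2 × 1 = 29.725
  Sum = 157.4925 µg/mL·h
Tail: C_last/k_e = 26.83/0.205 = 130.878
AUC_0→∞ (oral capsule) = 157.4925 + 130.878 = 288.3705 µg/mL·h
F = (AUC_ev/D_ev)/(AUC_iv/D_iv) = (288.3705/25)/(2580/25) = 11.53482/103.2 = 0.1118

F = 0.112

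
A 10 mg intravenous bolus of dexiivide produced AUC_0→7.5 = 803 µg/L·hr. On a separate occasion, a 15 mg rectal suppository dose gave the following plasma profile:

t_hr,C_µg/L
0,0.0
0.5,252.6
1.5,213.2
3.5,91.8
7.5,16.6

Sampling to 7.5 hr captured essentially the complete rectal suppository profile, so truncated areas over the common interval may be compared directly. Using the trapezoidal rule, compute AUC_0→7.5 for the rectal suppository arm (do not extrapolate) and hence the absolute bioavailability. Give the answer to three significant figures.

Trapezoidal AUC_0→7.5 (rectal suppository):
  [0→0.5]: (0.0+252.6)/2 × 0.5 = 63.15
  [0.5→1.5]: (252.6+213.2)/2 × 1 = 232.9
  [1.5→3.5]: (213.2+91.8)/2 × 2 = 305.0
  [3.5→7.5]: (91.8+16.6)/2 × 4 = 216.8
  Sum = 817.85 µg/L·hr
F = (AUC_ev/D_ev)/(AUC_iv/D_iv) = (817.85/15)/(803/10) = 54.5233/80.3 = 0.6790

F = 0.679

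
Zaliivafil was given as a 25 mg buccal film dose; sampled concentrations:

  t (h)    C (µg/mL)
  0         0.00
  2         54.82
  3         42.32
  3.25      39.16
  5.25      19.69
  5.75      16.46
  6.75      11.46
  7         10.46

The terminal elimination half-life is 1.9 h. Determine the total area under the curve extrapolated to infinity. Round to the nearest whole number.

AUC = 227 µg/mL·h

Trapezoidal AUC_0→7:
  [0→2]: (0.00+54.82)/2 × 2 = 54.82
  [2→3]: (54.82+42.32)/2 × 1 = 48.57
  [3→3.25]: (42.32+39.16)/2 × 0.25 = 10.185
  [3.25→5.25]: (39.16+19.69)/2 × 2 = 58.85
  [5.25→5.75]: (19.69+16.46)/2 × 0.5 = 9.0375
  [5.75→6.75]: (16.46+11.46)/2 × 1 = 13.96
  [6.75→7]: (11.46+10.46)/2 × 0.25 = 2.74
  Sum = 198.1625 µg/mL·h
k_e = ln2 / t½ = 0.693147 / 1.9 = 0.3648 h^-1
Extrapolated tail: C_last / k_e = 10.46 / 0.3648 = 28.673
AUC_0→∞ = 198.1625 + 28.673 = 226.8355 µg/mL·h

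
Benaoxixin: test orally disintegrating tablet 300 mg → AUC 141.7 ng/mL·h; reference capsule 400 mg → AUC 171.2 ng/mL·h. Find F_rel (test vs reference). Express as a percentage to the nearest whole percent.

F_rel = 110%

F_rel = (AUC_test/D_test) / (AUC_ref/D_ref)
      = (141.7/300) / (171.2/400)
      = 0.472333 / 0.428 = 1.1036 = 110.36%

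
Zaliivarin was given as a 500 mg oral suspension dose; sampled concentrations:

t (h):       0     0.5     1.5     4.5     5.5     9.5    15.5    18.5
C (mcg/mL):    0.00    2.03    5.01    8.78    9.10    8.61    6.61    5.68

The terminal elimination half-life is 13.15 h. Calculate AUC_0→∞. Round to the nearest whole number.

AUC = 241 mcg/mL·h

Trapezoidal AUC_0→18.5:
  [0→0.5]: (0.00+2.03)/2 × 0.5 = 0.5075
  [0.5→1.5]: (2.03+5.01)/2 × 1 = 3.52
  [1.5→4.5]: (5.01+8.78)/2 × 3 = 20.685
  [4.5→5.5]: (8.78+9.10)/2 × 1 = 8.94
  [5.5→9.5]: (9.10+8.61)/2 × 4 = 35.42
  [9.5→15.5]: (8.61+6.61)/2 × 6 = 45.66
  [15.5→18.5]: (6.61+5.68)/2 × 3 = 18.435
  Sum = 133.1675 mcg/mL·h
k_e = ln2 / t½ = 0.693147 / 13.15 = 0.0527 h^-1
Extrapolated tail: C_last / k_e = 5.68 / 0.0527 = 107.780
AUC_0→∞ = 133.1675 + 107.780 = 240.9475 mcg/mL·h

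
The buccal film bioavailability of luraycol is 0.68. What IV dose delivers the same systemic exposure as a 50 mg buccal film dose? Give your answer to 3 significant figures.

D_iv = 34.0 mg

Systemic exposure from an extravascular dose = F × D_ev, so the equivalent IV dose is F × D_ev.
D_iv = F × D_ev = 0.68 × 50 = 34 mg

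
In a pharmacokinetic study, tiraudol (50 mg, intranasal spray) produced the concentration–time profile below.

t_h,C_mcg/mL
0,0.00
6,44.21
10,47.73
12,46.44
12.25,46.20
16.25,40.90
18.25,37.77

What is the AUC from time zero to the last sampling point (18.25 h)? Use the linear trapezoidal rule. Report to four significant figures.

AUC = 675.1 mcg/mL·h

Trapezoidal AUC_0→18.25:
  [0→6]: (0.00+44.21)/2 × 6 = 132.63
  [6→10]: (44.21+47.73)/2 × 4 = 183.88
  [10→12]: (47.73+46.44)/2 × 2 = 94.17
  [12→12.25]: (46.44+46.20)/2 × 0.25 = 11.58
  [12.25→16.25]: (46.20+40.90)/2 × 4 = 174.2
  [16.25→18.25]: (40.90+37.77)/2 × 2 = 78.67
  Sum = 675.13 mcg/mL·h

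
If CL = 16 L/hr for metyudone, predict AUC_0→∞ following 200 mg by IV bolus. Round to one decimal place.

AUC = 12.5 mg/L·hr

AUC_0→∞ = Dose_iv / CL
        = 200 / 16 = 12.5 mg/L·hr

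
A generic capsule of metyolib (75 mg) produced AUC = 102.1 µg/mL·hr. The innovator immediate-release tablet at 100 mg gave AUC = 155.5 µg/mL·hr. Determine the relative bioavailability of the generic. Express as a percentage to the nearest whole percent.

F_rel = (AUC_test/D_test) / (AUC_ref/D_ref)
      = (102.1/75) / (155.5/100)
      = 1.36133 / 1.555 = 0.8755 = 87.55%

F_rel = 88%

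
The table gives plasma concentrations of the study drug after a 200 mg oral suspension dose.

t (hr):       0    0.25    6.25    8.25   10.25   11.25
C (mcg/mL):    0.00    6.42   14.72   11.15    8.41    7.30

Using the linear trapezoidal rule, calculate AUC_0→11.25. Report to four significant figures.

Trapezoidal AUC_0→11.25:
  [0→0.25]: (0.00+6.42)/2 × 0.25 = 0.8025
  [0.25→6.25]: (6.42+14.72)/2 × 6 = 63.42
  [6.25→8.25]: (14.72+11.15)/2 × 2 = 25.87
  [8.25→10.25]: (11.15+8.41)/2 × 2 = 19.56
  [10.25→11.25]: (8.41+7.30)/2 × 1 = 7.855
  Sum = 117.5075 mcg/mL·hr

AUC = 117.5 mcg/mL·hr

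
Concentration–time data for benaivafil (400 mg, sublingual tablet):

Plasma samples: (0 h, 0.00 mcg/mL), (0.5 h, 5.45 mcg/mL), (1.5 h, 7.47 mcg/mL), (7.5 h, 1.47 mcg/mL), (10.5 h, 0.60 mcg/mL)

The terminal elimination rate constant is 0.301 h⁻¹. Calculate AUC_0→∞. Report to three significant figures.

Trapezoidal AUC_0→10.5:
  [0→0.5]: (0.00+5.45)/2 × 0.5 = 1.3625
  [0.5→1.5]: (5.45+7.47)/2 × 1 = 6.46
  [1.5→7.5]: (7.47+1.47)/2 × 6 = 26.82
  [7.5→10.5]: (1.47+0.60)/2 × 3 = 3.105
  Sum = 37.7475 mcg/mL·h
Extrapolated tail: C_last / k_e = 0.60 / 0.301 = 1.993
AUC_0→∞ = 37.7475 + 1.993 = 39.7405 mcg/mL·h

AUC = 39.7 mcg/mL·h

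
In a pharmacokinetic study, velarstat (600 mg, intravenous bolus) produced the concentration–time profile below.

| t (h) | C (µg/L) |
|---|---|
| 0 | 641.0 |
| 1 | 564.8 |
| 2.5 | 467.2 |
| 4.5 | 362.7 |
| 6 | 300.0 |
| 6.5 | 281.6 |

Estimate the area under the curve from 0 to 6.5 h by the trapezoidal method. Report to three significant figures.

Trapezoidal AUC_0→6.5:
  [0→1]: (641.0+564.8)/2 × 1 = 602.9
  [1→2.5]: (564.8+467.2)/2 × 1.5 = 774.0
  [2.5→4.5]: (467.2+362.7)/2 × 2 = 829.9
  [4.5→6]: (362.7+300.0)/2 × 1.5 = 497.025
  [6→6.5]: (300.0+281.6)/2 × 0.5 = 145.4
  Sum = 2849.225 µg/L·h

AUC = 2850 µg/L·h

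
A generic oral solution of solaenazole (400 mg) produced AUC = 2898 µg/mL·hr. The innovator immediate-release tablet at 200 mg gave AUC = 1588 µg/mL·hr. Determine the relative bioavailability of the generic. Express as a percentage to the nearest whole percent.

F_rel = (AUC_test/D_test) / (AUC_ref/D_ref)
      = (2898/400) / (1588/200)
      = 7.245 / 7.94 = 0.9125 = 91.25%

F_rel = 91%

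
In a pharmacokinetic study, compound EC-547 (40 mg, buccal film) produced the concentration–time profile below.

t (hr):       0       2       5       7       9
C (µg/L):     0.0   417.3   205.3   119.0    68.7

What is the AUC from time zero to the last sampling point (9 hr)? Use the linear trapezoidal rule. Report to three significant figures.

Trapezoidal AUC_0→9:
  [0→2]: (0.0+417.3)/2 × 2 = 417.3
  [2→5]: (417.3+205.3)/2 × 3 = 933.9
  [5→7]: (205.3+119.0)/2 × 2 = 324.3
  [7→9]: (119.0+68.7)/2 × 2 = 187.7
  Sum = 1863.2 µg/L·hr

AUC = 1860 µg/L·hr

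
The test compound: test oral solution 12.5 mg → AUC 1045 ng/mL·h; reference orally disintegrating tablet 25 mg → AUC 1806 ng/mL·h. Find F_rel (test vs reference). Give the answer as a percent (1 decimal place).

F_rel = 115.7%

F_rel = (AUC_test/D_test) / (AUC_ref/D_ref)
      = (1045/12.5) / (1806/25)
      = 83.6 / 72.24 = 1.1573 = 115.73%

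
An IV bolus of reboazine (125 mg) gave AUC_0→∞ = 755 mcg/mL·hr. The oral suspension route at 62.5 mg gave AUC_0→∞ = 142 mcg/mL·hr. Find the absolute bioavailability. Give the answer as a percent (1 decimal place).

F = (AUC_ev / D_ev) / (AUC_iv / D_iv)
  = (142/62.5) / (755/125)
  = 2.272 / 6.04 = 0.3762
  = 37.62%

F = 37.6%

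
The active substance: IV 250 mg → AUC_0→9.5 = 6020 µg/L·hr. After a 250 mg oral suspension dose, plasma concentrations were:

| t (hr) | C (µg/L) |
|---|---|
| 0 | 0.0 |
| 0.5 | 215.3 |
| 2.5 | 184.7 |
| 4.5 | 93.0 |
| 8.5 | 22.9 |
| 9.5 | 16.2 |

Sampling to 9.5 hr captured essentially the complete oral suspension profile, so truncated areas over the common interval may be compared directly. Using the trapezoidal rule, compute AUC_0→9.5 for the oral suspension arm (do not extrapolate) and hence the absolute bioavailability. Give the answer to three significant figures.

F = 0.163

Trapezoidal AUC_0→9.5 (oral suspension):
  [0→0.5]: (0.0+215.3)/2 × 0.5 = 53.825
  [0.5→2.5]: (215.3+184.7)/2 × 2 = 400.0
  [2.5→4.5]: (184.7+93.0)/2 × 2 = 277.7
  [4.5→8.5]: (93.0+22.9)/2 × 4 = 231.8
  [8.5→9.5]: (22.9+16.2)/2 × 1 = 19.55
  Sum = 982.875 µg/L·hr
F = (AUC_ev/D_ev)/(AUC_iv/D_iv) = (982.875/250)/(6020/250) = 3.9315/24.08 = 0.1633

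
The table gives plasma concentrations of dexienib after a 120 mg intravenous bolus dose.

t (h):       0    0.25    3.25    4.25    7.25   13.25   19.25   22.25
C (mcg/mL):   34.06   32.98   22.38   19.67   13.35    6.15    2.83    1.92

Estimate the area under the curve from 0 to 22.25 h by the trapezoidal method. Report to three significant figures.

AUC = 255 mcg/mL·h

Trapezoidal AUC_0→22.25:
  [0→0.25]: (34.06+32.98)/2 × 0.25 = 8.38
  [0.25→3.25]: (32.98+22.38)/2 × 3 = 83.04
  [3.25→4.25]: (22.38+19.67)/2 × 1 = 21.025
  [4.25→7.25]: (19.67+13.35)/2 × 3 = 49.53
  [7.25→13.25]: (13.35+6.15)/2 × 6 = 58.5
  [13.25→19.25]: (6.15+2.83)/2 × 6 = 26.94
  [19.25→22.25]: (2.83+1.92)/2 × 3 = 7.125
  Sum = 254.54 mcg/mL·h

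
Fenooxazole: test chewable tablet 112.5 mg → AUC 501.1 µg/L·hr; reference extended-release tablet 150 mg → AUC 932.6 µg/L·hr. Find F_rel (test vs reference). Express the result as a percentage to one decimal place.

F_rel = 71.6%

F_rel = (AUC_test/D_test) / (AUC_ref/D_ref)
      = (501.1/112.5) / (932.6/150)
      = 4.45422 / 6.21733 = 0.7164 = 71.64%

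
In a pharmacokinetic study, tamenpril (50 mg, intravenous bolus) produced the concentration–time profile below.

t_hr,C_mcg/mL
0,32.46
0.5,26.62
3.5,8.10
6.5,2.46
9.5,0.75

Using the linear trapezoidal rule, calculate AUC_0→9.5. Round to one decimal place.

Trapezoidal AUC_0→9.5:
  [0→0.5]: (32.46+26.62)/2 × 0.5 = 14.77
  [0.5→3.5]: (26.62+8.10)/2 × 3 = 52.08
  [3.5→6.5]: (8.10+2.46)/2 × 3 = 15.84
  [6.5→9.5]: (2.46+0.75)/2 × 3 = 4.815
  Sum = 87.505 mcg/mL·hr

AUC = 87.5 mcg/mL·hr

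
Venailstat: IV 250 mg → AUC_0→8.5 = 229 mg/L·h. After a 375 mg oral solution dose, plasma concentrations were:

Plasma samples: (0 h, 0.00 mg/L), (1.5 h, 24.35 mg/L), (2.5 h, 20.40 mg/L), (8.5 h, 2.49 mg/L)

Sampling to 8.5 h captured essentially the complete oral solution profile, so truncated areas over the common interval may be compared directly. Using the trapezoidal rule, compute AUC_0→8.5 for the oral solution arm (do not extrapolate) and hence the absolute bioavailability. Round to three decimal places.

Trapezoidal AUC_0→8.5 (oral solution):
  [0→1.5]: (0.00+24.35)/2 × 1.5 = 18.2625
  [1.5→2.5]: (24.35+20.40)/2 × 1 = 22.375
  [2.5→8.5]: (20.40+2.49)/2 × 6 = 68.67
  Sum = 109.3075 mg/L·h
F = (AUC_ev/D_ev)/(AUC_iv/D_iv) = (109.3075/375)/(229/250) = 0.291487/0.916 = 0.3182

F = 0.318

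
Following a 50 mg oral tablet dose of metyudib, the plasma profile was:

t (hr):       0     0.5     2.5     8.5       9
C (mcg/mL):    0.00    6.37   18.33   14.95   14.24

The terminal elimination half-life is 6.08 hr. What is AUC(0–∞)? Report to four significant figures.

AUC = 258.3 mcg/mL·hr

Trapezoidal AUC_0→9:
  [0→0.5]: (0.00+6.37)/2 × 0.5 = 1.5925
  [0.5→2.5]: (6.37+18.33)/2 × 2 = 24.7
  [2.5→8.5]: (18.33+14.95)/2 × 6 = 99.84
  [8.5→9]: (14.95+14.24)/2 × 0.5 = 7.2975
  Sum = 133.43 mcg/mL·hr
k_e = ln2 / t½ = 0.693147 / 6.08 = 0.1140 hr^-1
Extrapolated tail: C_last / k_e = 14.24 / 0.114 = 124.912
AUC_0→∞ = 133.43 + 124.912 = 258.342 mcg/mL·hr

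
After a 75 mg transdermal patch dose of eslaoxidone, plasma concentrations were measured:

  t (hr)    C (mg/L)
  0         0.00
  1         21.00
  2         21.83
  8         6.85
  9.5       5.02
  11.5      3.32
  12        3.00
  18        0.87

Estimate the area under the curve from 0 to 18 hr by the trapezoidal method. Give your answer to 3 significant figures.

Trapezoidal AUC_0→18:
  [0→1]: (0.00+21.00)/2 × 1 = 10.5
  [1→2]: (21.00+21.83)/2 × 1 = 21.415
  [2→8]: (21.83+6.85)/2 × 6 = 86.04
  [8→9.5]: (6.85+5.02)/2 × 1.5 = 8.9025
  [9.5→11.5]: (5.02+3.32)/2 × 2 = 8.34
  [11.5→12]: (3.32+3.00)/2 × 0.5 = 1.58
  [12→18]: (3.00+0.87)/2 × 6 = 11.61
  Sum = 148.3875 mg/L·hr

AUC = 148 mg/L·hr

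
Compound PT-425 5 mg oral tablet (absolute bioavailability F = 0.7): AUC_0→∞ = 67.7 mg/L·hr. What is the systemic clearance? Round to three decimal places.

CL = 0.052 L/hr

CL = F × Dose / AUC_0→∞
   = 0.7 × 5 / 67.7 = 0.0516987 L/hr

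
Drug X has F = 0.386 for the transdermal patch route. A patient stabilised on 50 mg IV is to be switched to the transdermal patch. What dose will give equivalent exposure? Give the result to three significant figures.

For equal systemic exposure: F × D_ev = D_iv
D_ev = D_iv / F = 50 / 0.386 = 129.534 mg

D_transdermal = 130 mg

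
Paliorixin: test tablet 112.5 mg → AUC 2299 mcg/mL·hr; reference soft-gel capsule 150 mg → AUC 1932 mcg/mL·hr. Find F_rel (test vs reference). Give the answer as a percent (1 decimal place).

F_rel = 158.7%

F_rel = (AUC_test/D_test) / (AUC_ref/D_ref)
      = (2299/112.5) / (1932/150)
      = 20.4356 / 12.88 = 1.5866 = 158.66%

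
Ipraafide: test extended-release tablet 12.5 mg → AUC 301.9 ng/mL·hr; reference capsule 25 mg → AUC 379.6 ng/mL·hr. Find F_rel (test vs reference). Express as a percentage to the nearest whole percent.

F_rel = (AUC_test/D_test) / (AUC_ref/D_ref)
      = (301.9/12.5) / (379.6/25)
      = 24.152 / 15.184 = 1.5906 = 159.06%

F_rel = 159%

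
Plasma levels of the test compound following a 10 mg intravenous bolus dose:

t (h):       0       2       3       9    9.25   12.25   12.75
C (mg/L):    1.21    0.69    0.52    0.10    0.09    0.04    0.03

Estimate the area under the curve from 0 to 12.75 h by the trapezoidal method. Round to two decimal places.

Trapezoidal AUC_0→12.75:
  [0→2]: (1.21+0.69)/2 × 2 = 1.9
  [2→3]: (0.69+0.52)/2 × 1 = 0.605
  [3→9]: (0.52+0.10)/2 × 6 = 1.86
  [9→9.25]: (0.10+0.09)/2 × 0.25 = 0.02375
  [9.25→12.25]: (0.09+0.04)/2 × 3 = 0.195
  [12.25→12.75]: (0.04+0.03)/2 × 0.5 = 0.0175
  Sum = 4.60125 mg/L·h

AUC = 4.60 mg/L·h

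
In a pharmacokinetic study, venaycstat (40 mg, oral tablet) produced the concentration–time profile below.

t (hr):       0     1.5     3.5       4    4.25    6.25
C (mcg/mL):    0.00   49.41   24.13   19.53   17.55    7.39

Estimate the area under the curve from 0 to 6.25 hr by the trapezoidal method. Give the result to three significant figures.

AUC = 151 mcg/mL·hr

Trapezoidal AUC_0→6.25:
  [0→1.5]: (0.00+49.41)/2 × 1.5 = 37.0575
  [1.5→3.5]: (49.41+24.13)/2 × 2 = 73.54
  [3.5→4]: (24.13+19.53)/2 × 0.5 = 10.915
  [4→4.25]: (19.53+17.55)/2 × 0.25 = 4.635
  [4.25→6.25]: (17.55+7.39)/2 × 2 = 24.94
  Sum = 151.0875 mcg/mL·hr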